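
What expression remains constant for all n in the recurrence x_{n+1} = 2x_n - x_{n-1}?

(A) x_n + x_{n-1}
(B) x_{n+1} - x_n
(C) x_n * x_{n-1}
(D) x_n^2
B

For the recurrence x_{n+1} = 2x_n - x_{n-1}:

If x_{n+1} = 2x_n - x_{n-1}, then:
x_{n+1} - x_n = x_n - x_{n-1}
The first difference is constant throughout the sequence.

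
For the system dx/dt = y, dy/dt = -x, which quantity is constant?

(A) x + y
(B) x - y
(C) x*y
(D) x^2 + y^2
D

A first integral I satisfies dI/dt = 0 along every solution. Differentiate each option and use the equation of motion:
(A) d/dt[x + y] = y + (-x) = y - x, not identically 0
(B) d/dt[x - y] = y - (-x) = x + y, not identically 0
(C) d/dt[x*y] = (dx/dt)y + x(dy/dt) = y^2 - x^2, not identically 0
(D) d/dt[x^2 + y^2] = 2x*dx/dt + 2y*dy/dt = 2x*y + 2y*(-x) = 0

Only (D) has zero time-derivative. So x^2 + y^2 (the squared radius; trajectories are circles) is the conserved quantity.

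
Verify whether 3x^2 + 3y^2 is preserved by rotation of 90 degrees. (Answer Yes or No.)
Yes

Applying rotation by 90 degrees: x' = x*cos(90 degrees) - y*sin(90 degrees) = -y, y' = x*sin(90 degrees) + y*cos(90 degrees) = x

Substituting into 3x^2 + 3y^2:
3(-y)^2 + 3(x)^2
= 3x^2 + 3y^2

This equals the original expression 3x^2 + 3y^2, so it IS invariant.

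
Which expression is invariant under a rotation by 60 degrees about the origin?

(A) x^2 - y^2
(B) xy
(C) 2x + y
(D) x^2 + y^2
D

A rotation by 60 degrees sends (x, y) to (x/2 - sqrt(3)y/2, sqrt(3)x/2 + y/2).
Substitute the transformed coordinates into each option and compare with the original:
(A) x^2 - y^2  ->  (x/2 - sqrt(3)y/2)^2 - (sqrt(3)x/2 + y/2)^2 = -x^2/2 - sqrt(3)xy + y^2/2   [differs from x^2 - y^2: not invariant]
(B) xy  ->  (x/2 - sqrt(3)y/2)(sqrt(3)x/2 + y/2) = sqrt(3)x^2/4 - xy/2 - sqrt(3)y^2/4   [differs from xy: not invariant]
(C) 2x + y  ->  2(x/2 - sqrt(3)y/2) + (sqrt(3)x/2 + y/2) = sqrt(3)x/2 + x - sqrt(3)y + y/2   [differs from 2x + y: not invariant]
(D) x^2 + y^2  ->  (x/2 - sqrt(3)y/2)^2 + (sqrt(3)x/2 + y/2)^2 = x^2 + y^2   [equals x^2 + y^2: invariant]

Only option (D), x^2 + y^2, is unchanged by the transformation.
Geometrically, x^2 + y^2 is the squared distance from the origin, which every rotation about the origin preserves.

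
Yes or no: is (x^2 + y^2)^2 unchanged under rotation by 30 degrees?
Yes

Applying rotation by 30 degrees: x' = x*cos(30 degrees) - y*sin(30 degrees) = sqrt(3)x/2 - y/2, y' = x*sin(30 degrees) + y*cos(30 degrees) = x/2 + sqrt(3)y/2

Substituting into (x^2 + y^2)^2:
((sqrt(3)x/2 - y/2)^2 + (x/2 + sqrt(3)y/2)^2)^2
= x^4 + 2x^2y^2 + y^4 = (x^2 + y^2)^2

This equals the original expression (x^2 + y^2)^2, so it IS invariant.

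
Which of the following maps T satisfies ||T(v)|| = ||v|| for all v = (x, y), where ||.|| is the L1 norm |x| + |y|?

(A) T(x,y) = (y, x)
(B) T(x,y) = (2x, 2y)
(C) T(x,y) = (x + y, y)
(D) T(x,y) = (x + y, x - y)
A

A transformation preserves a norm if ||T(v)|| = ||v|| for every v; a single vector where the norm changes rules an option out.

(A) T(x,y) = (y, x): preserves the norm -- it only permutes the coordinates and/or flips signs, which leaves |x| + |y| unchanged.
(B) T(x,y) = (2x, 2y): v = (1, 0) has norm |1| + |0| = 1, but T(v) = (2, 0) has norm 2 -- not preserved.
(C) T(x,y) = (x + y, y): v = (0, 1) has norm |0| + |1| = 1, but T(v) = (1, 1) has norm 2 -- not preserved.
(D) T(x,y) = (x + y, x - y): v = (1, 0) has norm |1| + |0| = 1, but T(v) = (1, 1) has norm 2 -- not preserved.

Therefore the answer is (A).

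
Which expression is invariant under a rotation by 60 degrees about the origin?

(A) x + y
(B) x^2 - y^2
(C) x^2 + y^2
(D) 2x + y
C

A rotation by 60 degrees sends (x, y) to (x/2 - sqrt(3)y/2, sqrt(3)x/2 + y/2).
Substitute the transformed coordinates into each option and compare with the original:
(A) x + y  ->  (x/2 - sqrt(3)y/2) + (sqrt(3)x/2 + y/2) = x/2 + sqrt(3)x/2 - sqrt(3)y/2 + y/2   [differs from x + y: not invariant]
(B) x^2 - y^2  ->  (x/2 - sqrt(3)y/2)^2 - (sqrt(3)x/2 + y/2)^2 = -x^2/2 - sqrt(3)xy + y^2/2   [differs from x^2 - y^2: not invariant]
(C) x^2 + y^2  ->  (x/2 - sqrt(3)y/2)^2 + (sqrt(3)x/2 + y/2)^2 = x^2 + y^2   [equals x^2 + y^2: invariant]
(D) 2x + y  ->  2(x/2 - sqrt(3)y/2) + (sqrt(3)x/2 + y/2) = sqrt(3)x/2 + x - sqrt(3)y + y/2   [differs from 2x + y: not invariant]

Only option (C), x^2 + y^2, is unchanged by the transformation.
Geometrically, x^2 + y^2 is the squared distance from the origin, which every rotation about the origin preserves.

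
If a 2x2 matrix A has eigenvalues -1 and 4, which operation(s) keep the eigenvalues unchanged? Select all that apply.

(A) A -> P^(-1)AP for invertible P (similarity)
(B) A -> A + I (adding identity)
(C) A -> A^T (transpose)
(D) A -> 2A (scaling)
A and C

Eigenvalues are preserved by:
1. Similarity transformations: A -> P^(-1)AP (same characteristic polynomial)
2. Transpose: A^T has the same eigenvalues as A

Eigenvalues are NOT preserved by:
- Adding identity: eigenvalues become -1+1, 4+1
- Scaling: eigenvalues become -2, 8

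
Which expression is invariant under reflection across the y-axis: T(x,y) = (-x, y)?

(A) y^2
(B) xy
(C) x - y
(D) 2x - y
A

The map is reflection across the y-axis: T(x,y) = (-x, y).
Substitute the transformed coordinates into each option and compare with the original:
(A) y^2  ->  (y)^2 = y^2   [equals y^2: invariant]
(B) xy  ->  (-x)(y) = -xy   [differs from xy: not invariant]
(C) x - y  ->  (-x) - (y) = -x - y   [differs from x - y: not invariant]
(D) 2x - y  ->  2(-x) - (y) = -2x - y   [differs from 2x - y: not invariant]

Only option (A), y^2, is unchanged by the transformation.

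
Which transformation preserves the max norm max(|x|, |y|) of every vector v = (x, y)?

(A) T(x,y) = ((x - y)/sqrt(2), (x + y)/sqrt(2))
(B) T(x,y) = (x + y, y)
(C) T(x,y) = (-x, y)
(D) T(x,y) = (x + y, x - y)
C

A transformation preserves a norm if ||T(v)|| = ||v|| for every v; a single vector where the norm changes rules an option out.

(A) T(x,y) = ((x - y)/sqrt(2), (x + y)/sqrt(2)): v = (1, 0) has norm max(|1|, |0|) = 1, but T(v) = (sqrt(2)/2, sqrt(2)/2) has norm sqrt(2)/2 -- not preserved.
(B) T(x,y) = (x + y, y): v = (1, 1) has norm max(|1|, |1|) = 1, but T(v) = (2, 1) has norm 2 -- not preserved.
(C) T(x,y) = (-x, y): preserves the norm -- it only permutes the coordinates and/or flips signs, which leaves max(|x|, |y|) unchanged.
(D) T(x,y) = (x + y, x - y): v = (1, 1) has norm max(|1|, |1|) = 1, but T(v) = (2, 0) has norm 2 -- not preserved.

Therefore the answer is (C).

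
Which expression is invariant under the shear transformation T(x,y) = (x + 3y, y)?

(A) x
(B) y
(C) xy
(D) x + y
B

Under the shear T(x,y) = (x + 3y, y):
Substitute the transformed coordinates into each option and compare with the original:
(A) x  ->  (x + 3y) = x + 3y   [differs from x: not invariant]
(B) y  ->  (y) = y   [equals y: invariant]
(C) xy  ->  (x + 3y)(y) = xy + 3y^2   [differs from xy: not invariant]
(D) x + y  ->  (x + 3y) + (y) = x + 4y   [differs from x + y: not invariant]

Only option (B), y, is unchanged by the transformation.
A horizontal shear moves points parallel to the x-axis, so the y-coordinate (and any function of y alone) is unchanged.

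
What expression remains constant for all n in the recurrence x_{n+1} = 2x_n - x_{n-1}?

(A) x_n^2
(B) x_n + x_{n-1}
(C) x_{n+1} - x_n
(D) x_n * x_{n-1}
C

For the recurrence x_{n+1} = 2x_n - x_{n-1}:

If x_{n+1} = 2x_n - x_{n-1}, then:
x_{n+1} - x_n = x_n - x_{n-1}
The first difference is constant throughout the sequence.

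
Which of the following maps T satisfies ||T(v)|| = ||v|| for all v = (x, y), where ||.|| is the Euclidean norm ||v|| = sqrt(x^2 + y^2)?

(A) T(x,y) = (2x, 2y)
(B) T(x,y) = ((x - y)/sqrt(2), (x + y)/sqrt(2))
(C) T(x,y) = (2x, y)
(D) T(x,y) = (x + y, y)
B

A transformation preserves a norm if ||T(v)|| = ||v|| for every v; a single vector where the norm changes rules an option out.

(A) T(x,y) = (2x, 2y): v = (1, 0) has norm sqrt((1)^2 + (0)^2) = 1, but T(v) = (2, 0) has norm 2 -- not preserved.
(B) T(x,y) = ((x - y)/sqrt(2), (x + y)/sqrt(2)): preserves the norm -- it is an orthogonal map (a rotation/reflection), and (sqrt(2)(x - y)/2)^2 + (sqrt(2)(x + y)/2)^2 simplifies to x^2 + y^2.
(C) T(x,y) = (2x, y): v = (1, 0) has norm sqrt((1)^2 + (0)^2) = 1, but T(v) = (2, 0) has norm 2 -- not preserved.
(D) T(x,y) = (x + y, y): v = (0, 1) has norm sqrt((0)^2 + (1)^2) = 1, but T(v) = (1, 1) has norm sqrt(2) -- not preserved.

Therefore the answer is (B).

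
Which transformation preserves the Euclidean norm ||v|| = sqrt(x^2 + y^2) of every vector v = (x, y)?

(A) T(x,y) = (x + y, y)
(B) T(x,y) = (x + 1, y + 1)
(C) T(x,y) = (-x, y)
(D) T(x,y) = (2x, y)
C

A transformation preserves a norm if ||T(v)|| = ||v|| for every v; a single vector where the norm changes rules an option out.

(A) T(x,y) = (x + y, y): v = (0, 1) has norm sqrt((0)^2 + (1)^2) = 1, but T(v) = (1, 1) has norm sqrt(2) -- not preserved.
(B) T(x,y) = (x + 1, y + 1): v = (1, 0) has norm sqrt((1)^2 + (0)^2) = 1, but T(v) = (2, 1) has norm sqrt(5) -- not preserved.
(C) T(x,y) = (-x, y): preserves the norm -- it is an orthogonal map (a rotation/reflection), and (-x)^2 + (y)^2 simplifies to x^2 + y^2.
(D) T(x,y) = (2x, y): v = (1, 0) has norm sqrt((1)^2 + (0)^2) = 1, but T(v) = (2, 0) has norm 2 -- not preserved.

Therefore the answer is (C).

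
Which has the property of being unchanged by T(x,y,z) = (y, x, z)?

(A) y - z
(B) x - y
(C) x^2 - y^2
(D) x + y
D

Apply T(x,y,z) = (y, x, z) to each option, i.e. replace (x, y, z) by the transformed coordinates.
Substitute the transformed coordinates into each option and compare with the original:
(A) y - z  ->  (x) - (z) = x - z   [differs from y - z: not invariant]
(B) x - y  ->  (y) - (x) = -x + y   [differs from x - y: not invariant]
(C) x^2 - y^2  ->  (y)^2 - (x)^2 = -x^2 + y^2   [differs from x^2 - y^2: not invariant]
(D) x + y  ->  (y) + (x) = x + y   [equals x + y: invariant]

Only option (D), x + y, is unchanged by the transformation.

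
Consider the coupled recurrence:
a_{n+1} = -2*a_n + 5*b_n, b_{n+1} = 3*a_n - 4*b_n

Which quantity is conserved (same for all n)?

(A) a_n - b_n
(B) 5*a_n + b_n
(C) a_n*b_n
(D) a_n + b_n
D

Replace a_n by a_{n+1} = -2*a_n + 5*b_n and b_n by b_{n+1} = 3*a_n - 4*b_n in each option and simplify:
(A) a_n - b_n  ->  (-2*a_n + 5*b_n) - (3*a_n - 4*b_n) = -5*a_n + 9*b_n   [not conserved]
(B) 5*a_n + b_n  ->  5*(-2*a_n + 5*b_n) + (3*a_n - 4*b_n) = -7*a_n + 21*b_n   [not conserved]
(C) a_n*b_n  ->  (-2*a_n + 5*b_n)*(3*a_n - 4*b_n) = -6*a_n^2 + 23*a_n*b_n - 20*b_n^2   [not conserved]
(D) a_n + b_n  ->  (-2*a_n + 5*b_n) + (3*a_n - 4*b_n) = a_n + b_n   [conserved]

Only (D) a_n + b_n returns to itself after one step, so it is the conserved quantity.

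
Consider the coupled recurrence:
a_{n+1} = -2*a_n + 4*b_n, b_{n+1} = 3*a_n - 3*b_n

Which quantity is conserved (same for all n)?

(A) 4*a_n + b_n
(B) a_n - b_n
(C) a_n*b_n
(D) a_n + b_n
D

Replace a_n by a_{n+1} = -2*a_n + 4*b_n and b_n by b_{n+1} = 3*a_n - 3*b_n in each option and simplify:
(A) 4*a_n + b_n  ->  4*(-2*a_n + 4*b_n) + (3*a_n - 3*b_n) = -5*a_n + 13*b_n   [not conserved]
(B) a_n - b_n  ->  (-2*a_n + 4*b_n) - (3*a_n - 3*b_n) = -5*a_n + 7*b_n   [not conserved]
(C) a_n*b_n  ->  (-2*a_n + 4*b_n)*(3*a_n - 3*b_n) = -6*a_n^2 + 18*a_n*b_n - 12*b_n^2   [not conserved]
(D) a_n + b_n  ->  (-2*a_n + 4*b_n) + (3*a_n - 3*b_n) = a_n + b_n   [conserved]

Only (D) a_n + b_n returns to itself after one step, so it is the conserved quantity.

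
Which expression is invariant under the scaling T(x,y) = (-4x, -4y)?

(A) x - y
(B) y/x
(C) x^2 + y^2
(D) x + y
B

Under the uniform scaling T(x,y) = (-4x, -4y):
Substitute the transformed coordinates into each option and compare with the original:
(A) x - y  ->  (-4x) - (-4y) = -4x + 4y   [differs from x - y: not invariant]
(B) y/x  ->  (-4y)/(-4x) = y/x   [equals y/x: invariant]
(C) x^2 + y^2  ->  (-4x)^2 + (-4y)^2 = 16x^2 + 16y^2   [differs from x^2 + y^2: not invariant]
(D) x + y  ->  (-4x) + (-4y) = -4x - 4y   [differs from x + y: not invariant]

Only option (B), y/x, is unchanged by the transformation.
The common factor -4 cancels in a ratio of coordinates, while sums, products and sums of squares pick up factors of -4 or 16.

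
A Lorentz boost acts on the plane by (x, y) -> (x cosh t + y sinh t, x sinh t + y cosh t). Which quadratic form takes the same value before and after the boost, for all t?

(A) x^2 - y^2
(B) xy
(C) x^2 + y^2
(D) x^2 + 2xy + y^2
A

Write x' = x cosh t + y sinh t, y' = x sinh t + y cosh t and substitute into each option:
(A) x^2 - y^2: (x cosh t + y sinh t)^2 - (x sinh t + y cosh t)^2 = x^2(cosh^2 t - sinh^2 t) + 2xy(cosh t sinh t - sinh t cosh t) + y^2(sinh^2 t - cosh^2 t) = x^2 - y^2   [invariant, using cosh^2 t - sinh^2 t = 1]
(B) xy: (x cosh t + y sinh t)(x sinh t + y cosh t) = xy(cosh^2 t + sinh^2 t) + (x^2 + y^2) sinh t cosh t = xy cosh 2t + (x^2 + y^2)(sinh 2t)/2   [not invariant for t != 0]
(C) x^2 + y^2: (x cosh t + y sinh t)^2 + (x sinh t + y cosh t)^2 = (x^2 + y^2)(cosh^2 t + sinh^2 t) + 4xy sinh t cosh t = (x^2 + y^2) cosh 2t + 2xy sinh 2t   [not invariant for t != 0]
(D) x^2 + 2xy + y^2: (x' + y')^2 with x' + y' = (x + y)(cosh t + sinh t) = (x + y)e^t, so it becomes (x + y)^2 e^(2t)   [not invariant for t != 0]

Only (A) x^2 - y^2 is unchanged; it is the Minkowski form preserved by Lorentz boosts, just as x^2 + y^2 is preserved by ordinary rotations.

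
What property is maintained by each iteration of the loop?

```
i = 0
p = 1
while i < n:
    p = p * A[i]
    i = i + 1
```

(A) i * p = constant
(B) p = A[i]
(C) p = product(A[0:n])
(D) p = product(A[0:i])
D

A loop invariant must hold before the first iteration and be re-established by every execution of the body.

(D) p = product(A[0:i]): Initially i = 0 and p = 1 = product of the empty slice A[0:0]. If p = product(A[0:i]) holds at the top of an iteration, the body sets p to product(A[0:i]) * A[i] = product(A[0:i+1]) and then i to i+1, so the property is restored. At exit i = n, giving p = product(A[0:n]).

The other options fail:
(A) i * p = constant: initially i * p = 0, but after one iteration it is 1 * A[0], which is nonzero in general.
(B) p = A[i]: after the first iteration p = A[0] but i = 1; in general p is a product of several elements, not a single one.
(C) p = product(A[0:n]): false before the loop (p = 1, not the full product) -- it only becomes true at exit.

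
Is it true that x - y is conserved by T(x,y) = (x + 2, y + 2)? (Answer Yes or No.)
Yes

Substitute T(x,y) = (x + 2, y + 2) into the expression and compare with the original.

Original: x - y
After applying T: (x + 2) - (y + 2) = x - y

This is identical to the original x - y, so the expression is invariant.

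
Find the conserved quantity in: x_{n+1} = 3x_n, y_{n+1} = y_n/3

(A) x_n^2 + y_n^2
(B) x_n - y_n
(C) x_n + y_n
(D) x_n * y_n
D

For the recurrence x_{n+1} = 3x_n, y_{n+1} = y_n/3:

x_{n+1} * y_{n+1} = (3x_n) * (y_n/3) = x_n * y_n
The product is conserved.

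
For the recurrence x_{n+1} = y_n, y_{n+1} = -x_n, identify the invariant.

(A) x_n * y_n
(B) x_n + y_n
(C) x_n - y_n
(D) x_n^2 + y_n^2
D

For the recurrence x_{n+1} = y_n, y_{n+1} = -x_n:

x_{n+1}^2 + y_{n+1}^2 = y_n^2 + (-x_n)^2 = x_n^2 + y_n^2
The sum of squares is conserved (like energy in a harmonic oscillator).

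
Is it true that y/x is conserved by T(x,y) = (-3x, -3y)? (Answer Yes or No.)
Yes

Substitute T(x,y) = (-3x, -3y) into the expression and compare with the original.

Original: y/x
After applying T: (-3y)/(-3x) = y/x

This is identical to the original y/x, so the expression is invariant.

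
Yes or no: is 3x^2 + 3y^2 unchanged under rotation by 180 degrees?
Yes

Applying rotation by 180 degrees: x' = x*cos(180 degrees) - y*sin(180 degrees) = -x, y' = x*sin(180 degrees) + y*cos(180 degrees) = -y

Substituting into 3x^2 + 3y^2:
3(-x)^2 + 3(-y)^2
= 3x^2 + 3y^2

This equals the original expression 3x^2 + 3y^2, so it IS invariant.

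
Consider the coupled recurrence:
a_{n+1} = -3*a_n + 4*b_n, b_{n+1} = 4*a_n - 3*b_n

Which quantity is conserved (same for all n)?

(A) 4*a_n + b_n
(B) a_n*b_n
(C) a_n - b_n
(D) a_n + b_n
D

Replace a_n by a_{n+1} = -3*a_n + 4*b_n and b_n by b_{n+1} = 4*a_n - 3*b_n in each option and simplify:
(A) 4*a_n + b_n  ->  4*(-3*a_n + 4*b_n) + (4*a_n - 3*b_n) = -8*a_n + 13*b_n   [not conserved]
(B) a_n*b_n  ->  (-3*a_n + 4*b_n)*(4*a_n - 3*b_n) = -12*a_n^2 + 25*a_n*b_n - 12*b_n^2   [not conserved]
(C) a_n - b_n  ->  (-3*a_n + 4*b_n) - (4*a_n - 3*b_n) = -7*a_n + 7*b_n   [not conserved]
(D) a_n + b_n  ->  (-3*a_n + 4*b_n) + (4*a_n - 3*b_n) = a_n + b_n   [conserved]

Only (D) a_n + b_n returns to itself after one step, so it is the conserved quantity.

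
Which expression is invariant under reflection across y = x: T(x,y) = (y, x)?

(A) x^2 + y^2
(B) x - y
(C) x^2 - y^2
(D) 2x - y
A

The map is reflection across y = x: T(x,y) = (y, x).
Substitute the transformed coordinates into each option and compare with the original:
(A) x^2 + y^2  ->  (y)^2 + (x)^2 = x^2 + y^2   [equals x^2 + y^2: invariant]
(B) x - y  ->  (y) - (x) = -x + y   [differs from x - y: not invariant]
(C) x^2 - y^2  ->  (y)^2 - (x)^2 = -x^2 + y^2   [differs from x^2 - y^2: not invariant]
(D) 2x - y  ->  2(y) - (x) = -x + 2y   [differs from 2x - y: not invariant]

Only option (A), x^2 + y^2, is unchanged by the transformation.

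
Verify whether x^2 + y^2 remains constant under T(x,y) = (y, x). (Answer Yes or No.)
Yes

Substitute T(x,y) = (y, x) into the expression and compare with the original.

Original: x^2 + y^2
After applying T: (y)^2 + (x)^2 = x^2 + y^2

This is identical to the original x^2 + y^2, so the expression is invariant.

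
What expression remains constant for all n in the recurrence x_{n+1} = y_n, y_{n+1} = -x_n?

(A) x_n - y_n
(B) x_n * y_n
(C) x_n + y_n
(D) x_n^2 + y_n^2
D

For the recurrence x_{n+1} = y_n, y_{n+1} = -x_n:

x_{n+1}^2 + y_{n+1}^2 = y_n^2 + (-x_n)^2 = x_n^2 + y_n^2
The sum of squares is conserved (like energy in a harmonic oscillator).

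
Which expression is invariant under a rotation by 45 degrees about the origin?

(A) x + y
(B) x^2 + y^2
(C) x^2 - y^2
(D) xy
B

A rotation by 45 degrees sends (x, y) to (sqrt(2)x/2 - sqrt(2)y/2, sqrt(2)x/2 + sqrt(2)y/2).
Substitute the transformed coordinates into each option and compare with the original:
(A) x + y  ->  (sqrt(2)x/2 - sqrt(2)y/2) + (sqrt(2)x/2 + sqrt(2)y/2) = sqrt(2)x   [differs from x + y: not invariant]
(B) x^2 + y^2  ->  (sqrt(2)x/2 - sqrt(2)y/2)^2 + (sqrt(2)x/2 + sqrt(2)y/2)^2 = x^2 + y^2   [equals x^2 + y^2: invariant]
(C) x^2 - y^2  ->  (sqrt(2)x/2 - sqrt(2)y/2)^2 - (sqrt(2)x/2 + sqrt(2)y/2)^2 = -2xy   [differs from x^2 - y^2: not invariant]
(D) xy  ->  (sqrt(2)x/2 - sqrt(2)y/2)(sqrt(2)x/2 + sqrt(2)y/2) = x^2/2 - y^2/2   [differs from xy: not invariant]

Only option (B), x^2 + y^2, is unchanged by the transformation.
Geometrically, x^2 + y^2 is the squared distance from the origin, which every rotation about the origin preserves.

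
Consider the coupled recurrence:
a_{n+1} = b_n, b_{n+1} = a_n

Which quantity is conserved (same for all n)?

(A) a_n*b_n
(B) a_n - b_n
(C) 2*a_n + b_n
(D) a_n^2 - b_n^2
A

Replace a_n by a_{n+1} = b_n and b_n by b_{n+1} = a_n in each option and simplify:
(A) a_n*b_n  ->  (b_n)*(a_n) = a_n*b_n   [conserved]
(B) a_n - b_n  ->  (b_n) - (a_n) = -a_n + b_n   [not conserved]
(C) 2*a_n + b_n  ->  2*(b_n) + (a_n) = a_n + 2*b_n   [not conserved]
(D) a_n^2 - b_n^2  ->  (b_n)^2 - (a_n)^2 = -a_n^2 + b_n^2   [not conserved]

Only (A) a_n*b_n returns to itself after one step, so it is the conserved quantity.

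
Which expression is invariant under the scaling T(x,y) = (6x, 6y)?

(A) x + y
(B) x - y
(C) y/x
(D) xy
C

Under the uniform scaling T(x,y) = (6x, 6y):
Substitute the transformed coordinates into each option and compare with the original:
(A) x + y  ->  (6x) + (6y) = 6x + 6y   [differs from x + y: not invariant]
(B) x - y  ->  (6x) - (6y) = 6x - 6y   [differs from x - y: not invariant]
(C) y/x  ->  (6y)/(6x) = y/x   [equals y/x: invariant]
(D) xy  ->  (6x)(6y) = 36xy   [differs from xy: not invariant]

Only option (C), y/x, is unchanged by the transformation.
The common factor 6 cancels in a ratio of coordinates, while sums, products and sums of squares pick up factors of 6 or 36.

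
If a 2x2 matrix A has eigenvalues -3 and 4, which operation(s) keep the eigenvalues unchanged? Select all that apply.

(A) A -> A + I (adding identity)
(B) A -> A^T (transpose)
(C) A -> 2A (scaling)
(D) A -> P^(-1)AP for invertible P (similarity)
B and D

Eigenvalues are preserved by:
1. Similarity transformations: A -> P^(-1)AP (same characteristic polynomial)
2. Transpose: A^T has the same eigenvalues as A

Eigenvalues are NOT preserved by:
- Adding identity: eigenvalues become -3+1, 4+1
- Scaling: eigenvalues become -6, 8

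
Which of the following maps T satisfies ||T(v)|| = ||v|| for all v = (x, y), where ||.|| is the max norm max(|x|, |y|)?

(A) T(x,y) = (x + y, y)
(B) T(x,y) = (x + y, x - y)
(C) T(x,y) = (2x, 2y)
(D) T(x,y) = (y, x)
D

A transformation preserves a norm if ||T(v)|| = ||v|| for every v; a single vector where the norm changes rules an option out.

(A) T(x,y) = (x + y, y): v = (1, 1) has norm max(|1|, |1|) = 1, but T(v) = (2, 1) has norm 2 -- not preserved.
(B) T(x,y) = (x + y, x - y): v = (1, 1) has norm max(|1|, |1|) = 1, but T(v) = (2, 0) has norm 2 -- not preserved.
(C) T(x,y) = (2x, 2y): v = (1, 0) has norm max(|1|, |0|) = 1, but T(v) = (2, 0) has norm 2 -- not preserved.
(D) T(x,y) = (y, x): preserves the norm -- it only permutes the coordinates and/or flips signs, which leaves max(|x|, |y|) unchanged.

Therefore the answer is (D).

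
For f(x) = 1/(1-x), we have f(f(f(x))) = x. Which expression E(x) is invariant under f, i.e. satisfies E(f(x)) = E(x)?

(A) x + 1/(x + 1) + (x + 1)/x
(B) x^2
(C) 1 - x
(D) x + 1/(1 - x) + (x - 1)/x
D

Replace x by f(x) = 1/(1 - x) in each option and simplify. As a quick numerical cross-check, also compare E(3) with E(f(3)) = E(-1/2).

(A) x + 1/(x + 1) + (x + 1)/x  ->  (1/(1 - x)) + 1/((1/(1 - x)) + 1) + ((1/(1 - x)) + 1)/(1/(1 - x)) = (-x^3 + 6x^2 - 11x + 7)/(x^2 - 3x + 2); check: E(3) = 55/12 but E(-1/2) = 1/2.   [not invariant]
(B) x^2  ->  (1/(1 - x))^2 = (x - 1)^(-2); check: E(3) = 9 but E(-1/2) = 1/4.   [not invariant]
(C) 1 - x  ->  1 - (1/(1 - x)) = x/(x - 1); check: E(3) = -2 but E(-1/2) = 3/2.   [not invariant]
(D) x + 1/(1 - x) + (x - 1)/x  ->  (1/(1 - x)) + 1/(1 - (1/(1 - x))) + ((1/(1 - x)) - 1)/(1/(1 - x)), which simplifies back to x + 1/(1 - x) + (x - 1)/x; check: E(3) = 19/6, E(-1/2) = 19/6.   [invariant]

Only (D) is unchanged. Indeed f(f(x)) = 1/(1 - 1/(1-x)) = (1-x)/(-x) = (x-1)/x, so E(x) = x + f(x) + f(f(x)) is the sum over the whole 3-cycle; applying f just permutes the three terms cyclically (x -> f(x) -> f(f(x)) -> x), leaving the sum unchanged.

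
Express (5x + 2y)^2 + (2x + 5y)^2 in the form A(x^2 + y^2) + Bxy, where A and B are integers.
29(x^2 + y^2) + 40xy

Expanding: (5x + 2y)^2 = 25x^2 + 20xy + 4y^2
(2x + 5y)^2 = 4x^2 + 20xy + 25y^2
Sum = (25+4)(x^2+y^2) + 40xy = 29(x^2 + y^2) + 40xy
This is symmetric in x and y.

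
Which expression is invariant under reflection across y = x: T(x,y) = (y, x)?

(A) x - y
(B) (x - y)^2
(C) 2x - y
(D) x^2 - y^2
B

The map is reflection across y = x: T(x,y) = (y, x).
Substitute the transformed coordinates into each option and compare with the original:
(A) x - y  ->  (y) - (x) = -x + y   [differs from x - y: not invariant]
(B) (x - y)^2  ->  ((y) - (x))^2 = x^2 - 2xy + y^2   [equals (x - y)^2: invariant]
(C) 2x - y  ->  2(y) - (x) = -x + 2y   [differs from 2x - y: not invariant]
(D) x^2 - y^2  ->  (y)^2 - (x)^2 = -x^2 + y^2   [differs from x^2 - y^2: not invariant]

Only option (B), (x - y)^2, is unchanged by the transformation.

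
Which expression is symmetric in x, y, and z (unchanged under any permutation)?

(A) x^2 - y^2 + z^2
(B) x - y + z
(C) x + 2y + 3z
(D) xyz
D

A symmetric expression is unchanged when the variables are permuted; here the transformation to test is the swap (x, y) -> (y, x).
A symmetric expression must survive every permutation; the single swap x <-> y already eliminates the distractors, and the keyed expression is also unchanged by x <-> z and y <-> z (each variable enters it in exactly the same way).
Substitute the transformed coordinates into each option and compare with the original:
(A) x^2 - y^2 + z^2  ->  (y)^2 - (x)^2 + z^2 = -x^2 + y^2 + z^2   [differs from x^2 - y^2 + z^2: not invariant]
(B) x - y + z  ->  (y) - (x) + z = -x + y + z   [differs from x - y + z: not invariant]
(C) x + 2y + 3z  ->  (y) + 2(x) + 3z = 2x + y + 3z   [differs from x + 2y + 3z: not invariant]
(D) xyz  ->  (y)(x)z = xyz   [equals xyz: invariant]

Only option (D), xyz, is unchanged by the transformation.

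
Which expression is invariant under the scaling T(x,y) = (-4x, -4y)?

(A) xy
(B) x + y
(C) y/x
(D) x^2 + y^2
C

Under the uniform scaling T(x,y) = (-4x, -4y):
Substitute the transformed coordinates into each option and compare with the original:
(A) xy  ->  (-4x)(-4y) = 16xy   [differs from xy: not invariant]
(B) x + y  ->  (-4x) + (-4y) = -4x - 4y   [differs from x + y: not invariant]
(C) y/x  ->  (-4y)/(-4x) = y/x   [equals y/x: invariant]
(D) x^2 + y^2  ->  (-4x)^2 + (-4y)^2 = 16x^2 + 16y^2   [differs from x^2 + y^2: not invariant]

Only option (C), y/x, is unchanged by the transformation.
The common factor -4 cancels in a ratio of coordinates, while sums, products and sums of squares pick up factors of -4 or 16.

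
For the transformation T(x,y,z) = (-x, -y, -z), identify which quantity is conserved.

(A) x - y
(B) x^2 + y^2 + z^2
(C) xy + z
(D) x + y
B

Apply T(x,y,z) = (-x, -y, -z) to each option, i.e. replace (x, y, z) by the transformed coordinates.
Substitute the transformed coordinates into each option and compare with the original:
(A) x - y  ->  (-x) - (-y) = -x + y   [differs from x - y: not invariant]
(B) x^2 + y^2 + z^2  ->  (-x)^2 + (-y)^2 + (-z)^2 = x^2 + y^2 + z^2   [equals x^2 + y^2 + z^2: invariant]
(C) xy + z  ->  (-x)(-y) + (-z) = xy - z   [differs from xy + z: not invariant]
(D) x + y  ->  (-x) + (-y) = -x - y   [differs from x + y: not invariant]

Only option (B), x^2 + y^2 + z^2, is unchanged by the transformation.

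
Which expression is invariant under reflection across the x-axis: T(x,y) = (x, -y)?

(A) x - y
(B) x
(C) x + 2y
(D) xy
B

The map is reflection across the x-axis: T(x,y) = (x, -y).
Substitute the transformed coordinates into each option and compare with the original:
(A) x - y  ->  (x) - (-y) = x + y   [differs from x - y: not invariant]
(B) x  ->  (x) = x   [equals x: invariant]
(C) x + 2y  ->  (x) + 2(-y) = x - 2y   [differs from x + 2y: not invariant]
(D) xy  ->  (x)(-y) = -xy   [differs from xy: not invariant]

Only option (B), x, is unchanged by the transformation.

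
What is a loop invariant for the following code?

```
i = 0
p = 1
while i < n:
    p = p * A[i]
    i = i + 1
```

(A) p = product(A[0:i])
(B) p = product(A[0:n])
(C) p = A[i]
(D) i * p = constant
A

A loop invariant must hold before the first iteration and be re-established by every execution of the body.

(A) p = product(A[0:i]): Initially i = 0 and p = 1 = product of the empty slice A[0:0]. If p = product(A[0:i]) holds at the top of an iteration, the body sets p to product(A[0:i]) * A[i] = product(A[0:i+1]) and then i to i+1, so the property is restored. At exit i = n, giving p = product(A[0:n]).

The other options fail:
(B) p = product(A[0:n]): false before the loop (p = 1, not the full product) -- it only becomes true at exit.
(C) p = A[i]: after the first iteration p = A[0] but i = 1; in general p is a product of several elements, not a single one.
(D) i * p = constant: initially i * p = 0, but after one iteration it is 1 * A[0], which is nonzero in general.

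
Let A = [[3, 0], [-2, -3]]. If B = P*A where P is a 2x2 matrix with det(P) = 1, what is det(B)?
-9

By the multiplicative property of determinants, det(B) = det(P*A) = det(P) * det(A) = det(A),
so the determinant is invariant under multiplication by any determinant-1 matrix; we just need det(A).

det(A) = (3)(-3) - (0)(-2) = -9 - 0 = -9

Therefore det(B) = 1 * (-9) = -9.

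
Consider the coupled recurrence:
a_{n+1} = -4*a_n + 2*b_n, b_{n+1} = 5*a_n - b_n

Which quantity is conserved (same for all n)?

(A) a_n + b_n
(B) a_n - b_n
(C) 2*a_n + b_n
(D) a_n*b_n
A

Replace a_n by a_{n+1} = -4*a_n + 2*b_n and b_n by b_{n+1} = 5*a_n - b_n in each option and simplify:
(A) a_n + b_n  ->  (-4*a_n + 2*b_n) + (5*a_n - b_n) = a_n + b_n   [conserved]
(B) a_n - b_n  ->  (-4*a_n + 2*b_n) - (5*a_n - b_n) = -9*a_n + 3*b_n   [not conserved]
(C) 2*a_n + b_n  ->  2*(-4*a_n + 2*b_n) + (5*a_n - b_n) = -3*a_n + 3*b_n   [not conserved]
(D) a_n*b_n  ->  (-4*a_n + 2*b_n)*(5*a_n - b_n) = -20*a_n^2 + 14*a_n*b_n - 2*b_n^2   [not conserved]

Only (A) a_n + b_n returns to itself after one step, so it is the conserved quantity.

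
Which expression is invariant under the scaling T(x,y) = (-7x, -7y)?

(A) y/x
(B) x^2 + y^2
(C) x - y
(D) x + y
A

Under the uniform scaling T(x,y) = (-7x, -7y):
Substitute the transformed coordinates into each option and compare with the original:
(A) y/x  ->  (-7y)/(-7x) = y/x   [equals y/x: invariant]
(B) x^2 + y^2  ->  (-7x)^2 + (-7y)^2 = 49x^2 + 49y^2   [differs from x^2 + y^2: not invariant]
(C) x - y  ->  (-7x) - (-7y) = -7x + 7y   [differs from x - y: not invariant]
(D) x + y  ->  (-7x) + (-7y) = -7x - 7y   [differs from x + y: not invariant]

Only option (A), y/x, is unchanged by the transformation.
The common factor -7 cancels in a ratio of coordinates, while sums, products and sums of squares pick up factors of -7 or 49.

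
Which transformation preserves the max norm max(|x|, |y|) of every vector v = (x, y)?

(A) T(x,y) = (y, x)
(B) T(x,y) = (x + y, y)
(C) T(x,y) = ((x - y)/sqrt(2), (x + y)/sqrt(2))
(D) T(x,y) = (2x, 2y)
A

A transformation preserves a norm if ||T(v)|| = ||v|| for every v; a single vector where the norm changes rules an option out.

(A) T(x,y) = (y, x): preserves the norm -- it only permutes the coordinates and/or flips signs, which leaves max(|x|, |y|) unchanged.
(B) T(x,y) = (x + y, y): v = (1, 1) has norm max(|1|, |1|) = 1, but T(v) = (2, 1) has norm 2 -- not preserved.
(C) T(x,y) = ((x - y)/sqrt(2), (x + y)/sqrt(2)): v = (1, 0) has norm max(|1|, |0|) = 1, but T(v) = (sqrt(2)/2, sqrt(2)/2) has norm sqrt(2)/2 -- not preserved.
(D) T(x,y) = (2x, 2y): v = (1, 0) has norm max(|1|, |0|) = 1, but T(v) = (2, 0) has norm 2 -- not preserved.

Therefore the answer is (A).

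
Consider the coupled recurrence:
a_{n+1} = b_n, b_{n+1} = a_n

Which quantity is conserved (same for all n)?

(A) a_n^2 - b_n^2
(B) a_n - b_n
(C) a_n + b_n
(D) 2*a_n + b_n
C

Replace a_n by a_{n+1} = b_n and b_n by b_{n+1} = a_n in each option and simplify:
(A) a_n^2 - b_n^2  ->  (b_n)^2 - (a_n)^2 = -a_n^2 + b_n^2   [not conserved]
(B) a_n - b_n  ->  (b_n) - (a_n) = -a_n + b_n   [not conserved]
(C) a_n + b_n  ->  (b_n) + (a_n) = a_n + b_n   [conserved]
(D) 2*a_n + b_n  ->  2*(b_n) + (a_n) = a_n + 2*b_n   [not conserved]

Only (C) a_n + b_n returns to itself after one step, so it is the conserved quantity.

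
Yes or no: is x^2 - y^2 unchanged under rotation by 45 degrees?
No

Applying rotation by 45 degrees: x' = x*cos(45 degrees) - y*sin(45 degrees) = sqrt(2)x/2 - sqrt(2)y/2, y' = x*sin(45 degrees) + y*cos(45 degrees) = sqrt(2)x/2 + sqrt(2)y/2

Substituting into x^2 - y^2:
(sqrt(2)x/2 - sqrt(2)y/2)^2 - (sqrt(2)x/2 + sqrt(2)y/2)^2
= -2xy

This differs from the original expression x^2 - y^2, so it is NOT invariant.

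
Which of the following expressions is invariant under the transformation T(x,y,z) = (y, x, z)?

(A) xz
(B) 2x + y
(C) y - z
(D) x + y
D

Apply T(x,y,z) = (y, x, z) to each option, i.e. replace (x, y, z) by the transformed coordinates.
Substitute the transformed coordinates into each option and compare with the original:
(A) xz  ->  (y)(z) = yz   [differs from xz: not invariant]
(B) 2x + y  ->  2(y) + (x) = x + 2y   [differs from 2x + y: not invariant]
(C) y - z  ->  (x) - (z) = x - z   [differs from y - z: not invariant]
(D) x + y  ->  (y) + (x) = x + y   [equals x + y: invariant]

Only option (D), x + y, is unchanged by the transformation.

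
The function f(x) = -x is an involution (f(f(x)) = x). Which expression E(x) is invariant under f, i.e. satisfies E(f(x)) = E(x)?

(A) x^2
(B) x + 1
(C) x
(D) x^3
A

Replace x by f(x) = -x in each option and simplify. As a quick numerical cross-check, also compare E(4) with E(f(4)) = E(-4).

(A) x^2  ->  (-x)^2, which simplifies back to x^2; check: E(4) = 16, E(-4) = 16.   [invariant]
(B) x + 1  ->  (-x) + 1 = 1 - x; check: E(4) = 5 but E(-4) = -3.   [not invariant]
(C) x  ->  (-x) = -x; check: E(4) = 4 but E(-4) = -4.   [not invariant]
(D) x^3  ->  (-x)^3 = -x^3; check: E(4) = 64 but E(-4) = -64.   [not invariant]

Only (A) is unchanged. E is symmetric under swapping x with f(x) = -x, which is exactly what an involution does.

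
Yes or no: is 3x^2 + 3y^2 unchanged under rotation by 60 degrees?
Yes

Applying rotation by 60 degrees: x' = x*cos(60 degrees) - y*sin(60 degrees) = x/2 - sqrt(3)y/2, y' = x*sin(60 degrees) + y*cos(60 degrees) = sqrt(3)x/2 + y/2

Substituting into 3x^2 + 3y^2:
3(x/2 - sqrt(3)y/2)^2 + 3(sqrt(3)x/2 + y/2)^2
= 3x^2 + 3y^2

This equals the original expression 3x^2 + 3y^2, so it IS invariant.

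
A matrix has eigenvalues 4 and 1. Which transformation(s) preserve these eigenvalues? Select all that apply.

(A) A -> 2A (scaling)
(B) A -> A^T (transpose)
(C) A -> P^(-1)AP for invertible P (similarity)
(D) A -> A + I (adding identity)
B and C

Eigenvalues are preserved by:
1. Similarity transformations: A -> P^(-1)AP (same characteristic polynomial)
2. Transpose: A^T has the same eigenvalues as A

Eigenvalues are NOT preserved by:
- Adding identity: eigenvalues become 4+1, 1+1
- Scaling: eigenvalues become 8, 2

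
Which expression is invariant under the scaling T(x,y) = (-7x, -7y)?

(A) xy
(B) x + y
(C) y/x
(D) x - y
C

Under the uniform scaling T(x,y) = (-7x, -7y):
Substitute the transformed coordinates into each option and compare with the original:
(A) xy  ->  (-7x)(-7y) = 49xy   [differs from xy: not invariant]
(B) x + y  ->  (-7x) + (-7y) = -7x - 7y   [differs from x + y: not invariant]
(C) y/x  ->  (-7y)/(-7x) = y/x   [equals y/x: invariant]
(D) x - y  ->  (-7x) - (-7y) = -7x + 7y   [differs from x - y: not invariant]

Only option (C), y/x, is unchanged by the transformation.
The common factor -7 cancels in a ratio of coordinates, while sums, products and sums of squares pick up factors of -7 or 49.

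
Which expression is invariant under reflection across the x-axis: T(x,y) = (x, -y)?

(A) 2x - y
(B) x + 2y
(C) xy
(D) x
D

The map is reflection across the x-axis: T(x,y) = (x, -y).
Substitute the transformed coordinates into each option and compare with the original:
(A) 2x - y  ->  2(x) - (-y) = 2x + y   [differs from 2x - y: not invariant]
(B) x + 2y  ->  (x) + 2(-y) = x - 2y   [differs from x + 2y: not invariant]
(C) xy  ->  (x)(-y) = -xy   [differs from xy: not invariant]
(D) x  ->  (x) = x   [equals x: invariant]

Only option (D), x, is unchanged by the transformation.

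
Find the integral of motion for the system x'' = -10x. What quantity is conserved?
E = (x')^2 + 10x^2

Multiply the equation by x':
x' * x'' = -10x * x'
The left side is d/dt[(x')^2/2] and the right side is d/dt[-10x^2/2], so
d/dt[(x')^2/2 + 10x^2/2] = 0, i.e. (x')^2/2 + 10x^2/2 = constant.
Multiplying by 2, the integral of motion is E = (x')^2 + 10x^2.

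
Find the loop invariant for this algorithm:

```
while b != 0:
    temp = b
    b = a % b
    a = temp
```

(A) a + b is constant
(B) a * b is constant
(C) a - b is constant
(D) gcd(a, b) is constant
D

A loop invariant must hold before the first iteration and be re-established by every execution of the body.

(D) gcd(a, b) is constant: One iteration replaces (a, b) by (b, a mod b). Since a mod b = a - q*b for an integer q, any common divisor of a and b divides b and a mod b, and conversely; hence gcd(b, a mod b) = gcd(a, b). For instance (22, 7) -> (7, 1) keeps gcd = 1. At exit b = 0 and a = gcd of the original inputs.

The other options fail:
(A) a + b is constant: e.g. (a, b) = (22, 7) -> (7, 1): the sum goes from 29 to 8.
(B) a * b is constant: e.g. (a, b) = (22, 7) -> (7, 1): the product goes from 154 to 7.
(C) a - b is constant: e.g. (a, b) = (22, 7) -> (7, 1): the difference goes from 15 to 6.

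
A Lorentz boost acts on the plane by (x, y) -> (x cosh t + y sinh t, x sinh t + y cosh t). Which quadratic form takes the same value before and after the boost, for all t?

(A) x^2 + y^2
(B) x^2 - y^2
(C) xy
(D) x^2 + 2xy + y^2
B

Write x' = x cosh t + y sinh t, y' = x sinh t + y cosh t and substitute into each option:
(A) x^2 + y^2: (x cosh t + y sinh t)^2 + (x sinh t + y cosh t)^2 = (x^2 + y^2)(cosh^2 t + sinh^2 t) + 4xy sinh t cosh t = (x^2 + y^2) cosh 2t + 2xy sinh 2t   [not invariant for t != 0]
(B) x^2 - y^2: (x cosh t + y sinh t)^2 - (x sinh t + y cosh t)^2 = x^2(cosh^2 t - sinh^2 t) + 2xy(cosh t sinh t - sinh t cosh t) + y^2(sinh^2 t - cosh^2 t) = x^2 - y^2   [invariant, using cosh^2 t - sinh^2 t = 1]
(C) xy: (x cosh t + y sinh t)(x sinh t + y cosh t) = xy(cosh^2 t + sinh^2 t) + (x^2 + y^2) sinh t cosh t = xy cosh 2t + (x^2 + y^2)(sinh 2t)/2   [not invariant for t != 0]
(D) x^2 + 2xy + y^2: (x' + y')^2 with x' + y' = (x + y)(cosh t + sinh t) = (x + y)e^t, so it becomes (x + y)^2 e^(2t)   [not invariant for t != 0]

Only (B) x^2 - y^2 is unchanged; it is the Minkowski form preserved by Lorentz boosts, just as x^2 + y^2 is preserved by ordinary rotations.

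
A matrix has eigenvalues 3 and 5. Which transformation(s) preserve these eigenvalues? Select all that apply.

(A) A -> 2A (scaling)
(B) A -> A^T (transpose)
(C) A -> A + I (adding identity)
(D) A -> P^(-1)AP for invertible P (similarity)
B and D

Eigenvalues are preserved by:
1. Similarity transformations: A -> P^(-1)AP (same characteristic polynomial)
2. Transpose: A^T has the same eigenvalues as A

Eigenvalues are NOT preserved by:
- Adding identity: eigenvalues become 3+1, 5+1
- Scaling: eigenvalues become 6, 10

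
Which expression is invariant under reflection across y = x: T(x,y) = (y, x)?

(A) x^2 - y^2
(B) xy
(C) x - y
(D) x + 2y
B

The map is reflection across y = x: T(x,y) = (y, x).
Substitute the transformed coordinates into each option and compare with the original:
(A) x^2 - y^2  ->  (y)^2 - (x)^2 = -x^2 + y^2   [differs from x^2 - y^2: not invariant]
(B) xy  ->  (y)(x) = xy   [equals xy: invariant]
(C) x - y  ->  (y) - (x) = -x + y   [differs from x - y: not invariant]
(D) x + 2y  ->  (y) + 2(x) = 2x + y   [differs from x + 2y: not invariant]

Only option (B), xy, is unchanged by the transformation.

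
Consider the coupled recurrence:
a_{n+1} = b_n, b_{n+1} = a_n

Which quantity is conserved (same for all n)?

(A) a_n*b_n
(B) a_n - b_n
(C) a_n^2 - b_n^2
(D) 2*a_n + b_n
A

Replace a_n by a_{n+1} = b_n and b_n by b_{n+1} = a_n in each option and simplify:
(A) a_n*b_n  ->  (b_n)*(a_n) = a_n*b_n   [conserved]
(B) a_n - b_n  ->  (b_n) - (a_n) = -a_n + b_n   [not conserved]
(C) a_n^2 - b_n^2  ->  (b_n)^2 - (a_n)^2 = -a_n^2 + b_n^2   [not conserved]
(D) 2*a_n + b_n  ->  2*(b_n) + (a_n) = a_n + 2*b_n   [not conserved]

Only (A) a_n*b_n returns to itself after one step, so it is the conserved quantity.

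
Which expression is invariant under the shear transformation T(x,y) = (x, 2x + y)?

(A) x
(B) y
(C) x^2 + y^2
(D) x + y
A

Under the shear T(x,y) = (x, 2x + y):
Substitute the transformed coordinates into each option and compare with the original:
(A) x  ->  (x) = x   [equals x: invariant]
(B) y  ->  (2x + y) = 2x + y   [differs from y: not invariant]
(C) x^2 + y^2  ->  (x)^2 + (2x + y)^2 = 5x^2 + 4xy + y^2   [differs from x^2 + y^2: not invariant]
(D) x + y  ->  (x) + (2x + y) = 3x + y   [differs from x + y: not invariant]

Only option (A), x, is unchanged by the transformation.
A vertical shear moves points parallel to the y-axis, so the x-coordinate (and any function of x alone) is unchanged.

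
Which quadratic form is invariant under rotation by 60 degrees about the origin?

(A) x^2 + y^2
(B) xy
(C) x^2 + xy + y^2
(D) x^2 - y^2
A

Rotation by 60 degrees sends (x, y) to (x/2 - sqrt(3)y/2, sqrt(3)x/2 + y/2).
Substitute the transformed coordinates into each option and compare with the original:
(A) x^2 + y^2  ->  (x/2 - sqrt(3)y/2)^2 + (sqrt(3)x/2 + y/2)^2 = x^2 + y^2   [equals x^2 + y^2: invariant]
(B) xy  ->  (x/2 - sqrt(3)y/2)(sqrt(3)x/2 + y/2) = sqrt(3)x^2/4 - xy/2 - sqrt(3)y^2/4   [differs from xy: not invariant]
(C) x^2 + xy + y^2  ->  (x/2 - sqrt(3)y/2)^2 + (x/2 - sqrt(3)y/2)(sqrt(3)x/2 + y/2) + (sqrt(3)x/2 + y/2)^2 = sqrt(3)x^2/4 + x^2 - xy/2 - sqrt(3)y^2/4 + y^2   [differs from x^2 + xy + y^2: not invariant]
(D) x^2 - y^2  ->  (x/2 - sqrt(3)y/2)^2 - (sqrt(3)x/2 + y/2)^2 = -x^2/2 - sqrt(3)xy + y^2/2   [differs from x^2 - y^2: not invariant]

Only option (A), x^2 + y^2, is unchanged by the transformation.
x^2 + y^2 is the squared distance from the origin, which rotations preserve.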